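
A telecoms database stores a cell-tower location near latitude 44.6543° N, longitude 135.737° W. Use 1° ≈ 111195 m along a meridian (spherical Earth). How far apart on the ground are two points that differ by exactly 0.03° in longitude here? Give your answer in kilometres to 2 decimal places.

2.37 kilometres

0.03° of longitude at 44.6543° is 0.03 × 111195 × cos 44.6543° ≈ 0.03 × 79099.7 = 2372.99 m.
That is 2372.99 m = 2.373 km.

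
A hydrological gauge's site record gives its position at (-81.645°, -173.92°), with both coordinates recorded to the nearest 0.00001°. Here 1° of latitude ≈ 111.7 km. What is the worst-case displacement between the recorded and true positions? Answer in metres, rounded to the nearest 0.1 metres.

0.6 metres

Rounding to 5 decimal places leaves each coordinate within ±5e-06° of the true value.
North–south component: 5e-06° × 111700 = 0.5585 m.
E–W at 81.645°: 5e-06° × 111700 × cos 81.645° = 5e-06 × 111700 × 0.1453 ≈ 0.0811534 m.
The two errors are perpendicular, so the maximum displacement is √(0.5585² + 0.0811534²) ≈ 0.564365 m.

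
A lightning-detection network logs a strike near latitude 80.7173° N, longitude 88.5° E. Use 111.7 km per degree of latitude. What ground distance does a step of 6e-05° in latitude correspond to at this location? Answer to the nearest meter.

7 meters

6e-05° × 111700 m/° = 6.702 m.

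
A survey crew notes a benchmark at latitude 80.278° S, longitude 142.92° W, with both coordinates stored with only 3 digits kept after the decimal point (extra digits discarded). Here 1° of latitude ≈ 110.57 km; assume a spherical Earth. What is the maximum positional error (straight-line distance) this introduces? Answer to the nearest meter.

112 meters

Truncating at 3 decimal places can drop up to a full unit in the last place, so each coordinate may be off by as much as 0.001°.
North–south component: 0.001° × 110570 = 110.57 m.
Longitude error → 0.001 × 110570 × cos 80.278° = 0.001 × 110570 × 0.1689 ≈ 18.6717 m.
Combining orthogonally: (110.57² + 18.6717²)^½ ≈ 112.135 m.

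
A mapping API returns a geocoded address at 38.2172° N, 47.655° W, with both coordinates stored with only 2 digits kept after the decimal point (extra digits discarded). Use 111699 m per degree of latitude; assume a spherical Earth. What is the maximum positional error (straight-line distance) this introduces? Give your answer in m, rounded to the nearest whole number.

1421 m

Truncating at 2 decimal places can drop up to a full unit in the last place, so each coordinate may be off by as much as 0.01°.
North–south component: 0.01° × 111699 = 1116.99 m.
E–W at 38.2172°: 0.01° × 111699 × cos 38.2172° = 0.01 × 111699 × 0.7857 ≈ 877.587 m.
The two errors are perpendicular, so the maximum displacement is √(1116.99² + 877.587²) ≈ 1420.5 m.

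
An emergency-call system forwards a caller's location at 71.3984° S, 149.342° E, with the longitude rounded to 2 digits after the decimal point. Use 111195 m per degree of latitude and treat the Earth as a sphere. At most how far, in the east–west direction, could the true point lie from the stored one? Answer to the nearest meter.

Rounding to 2 decimal places leaves the longitude within ±0.005° of the true value.
One degree of longitude at 71.3984° is 111195 × cos 71.3984° ≈ 111195 × 0.3190 = 35469.6 m.
East–west error: 0.005° × 35469.6 m/° ≈ 177.348 m.

177 meters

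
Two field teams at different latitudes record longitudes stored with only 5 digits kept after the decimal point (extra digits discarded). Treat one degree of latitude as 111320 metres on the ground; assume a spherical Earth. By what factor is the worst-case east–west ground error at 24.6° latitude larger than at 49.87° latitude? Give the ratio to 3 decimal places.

1.411

Truncating at 5 decimal places can drop up to a full unit in the last place, so the longitude may be off by as much as 1e-05°.
At 24.6°: 1e-05° × 111320 × cos 24.6° = 1e-05 × 111320 × 0.9092 ≈ 1.0122 m.
Error at 49.87° = 1e-05° × 111320 × cos 49.87° ≈ 1.1132 × 0.6445 = 0.71748 m.
The ratio reduces to cos 24.6° / cos 49.87° = 0.9092/0.6445 ≈ 1.4107.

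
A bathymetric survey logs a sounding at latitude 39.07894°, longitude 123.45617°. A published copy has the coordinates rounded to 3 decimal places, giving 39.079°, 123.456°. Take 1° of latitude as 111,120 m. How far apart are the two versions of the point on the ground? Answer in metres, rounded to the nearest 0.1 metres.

Δlat = 39.07894 − 39.079 = -0.00006°; Δlon = 123.45617 − 123.456 = +0.00017°.
N–S: -0.00006° × 111120 m/° = -6.6672 m.
East–west at this latitude: 0.00017° × 111120 × cos 39.079° ≈ 0.00017 × 86260 = 14.6642 m.
Hypotenuse of the two orthogonal shifts: √(6.6672² + 14.6642²) = 16.1087 m.

16.1 metres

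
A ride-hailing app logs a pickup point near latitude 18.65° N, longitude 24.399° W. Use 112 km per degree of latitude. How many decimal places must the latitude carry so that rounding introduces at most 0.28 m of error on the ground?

6 decimal places

One degree of latitude covers 112000 m.
N decimal places → at most half a unit in the last place, 0.5 × 10⁻ᴺ° = 112000/2 × 10⁻ᴺ m.
Setting 56000 × 10⁻ᴺ ≤ 0.28 gives 10ᴺ ≥ 2e+05, i.e. N ≥ 5.30.
So 6 decimal places suffice (0.056 m); 5 would allow up to 0.56 m.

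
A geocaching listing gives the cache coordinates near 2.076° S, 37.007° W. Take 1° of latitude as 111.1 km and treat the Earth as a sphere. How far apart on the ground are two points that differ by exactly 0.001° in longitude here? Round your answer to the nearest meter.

111 meters

0.001° of longitude at 2.076° is 0.001 × 111100 × cos 2.076° ≈ 0.001 × 111027 = 111.027 m.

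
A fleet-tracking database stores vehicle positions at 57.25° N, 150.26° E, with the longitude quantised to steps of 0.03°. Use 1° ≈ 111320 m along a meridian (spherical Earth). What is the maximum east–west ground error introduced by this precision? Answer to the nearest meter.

903 meters

With a 0.03° grid the true value lies within half a step, ±0.03°/2 = ±0.015°, of the stored one.
Parallels shrink by cos φ, so at 57.25° a degree of longitude is 111320 × 0.5410 ≈ 60221.3 m.
East–west error: 0.015° × 60221.3 m/° ≈ 903.319 m.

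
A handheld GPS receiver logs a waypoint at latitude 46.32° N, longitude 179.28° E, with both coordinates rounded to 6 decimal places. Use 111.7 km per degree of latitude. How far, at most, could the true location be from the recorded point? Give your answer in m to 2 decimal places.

Rounding to 6 decimal places leaves each coordinate within ±5e-07° of the true value.
N–S: 5e-07° × 111700 m/° = 0.05585 m.
E–W at 46.32°: 5e-07° × 111700 × cos 46.32° = 5e-07 × 111700 × 0.6906 ≈ 0.0385717 m.
The two errors are perpendicular, so the maximum displacement is √(0.05585² + 0.0385717²) ≈ 0.0678749 m.

0.07 m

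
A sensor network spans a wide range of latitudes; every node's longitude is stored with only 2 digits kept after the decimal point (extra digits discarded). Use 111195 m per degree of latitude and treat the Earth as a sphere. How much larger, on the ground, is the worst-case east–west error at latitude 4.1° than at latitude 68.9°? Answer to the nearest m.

Truncating at 2 decimal places can drop up to a full unit in the last place, so the longitude may be off by as much as 0.01°.
Error at 4.1° = 0.01° × 111195 × cos 4.1° ≈ 1112 × 0.9974 = 1109.1 m.
Error at 68.9° = 0.01° × 111195 × cos 68.9° ≈ 1112 × 0.3600 = 400.3 m.
Difference: 1109.1 − 400.3 = 708.81 m.

709 m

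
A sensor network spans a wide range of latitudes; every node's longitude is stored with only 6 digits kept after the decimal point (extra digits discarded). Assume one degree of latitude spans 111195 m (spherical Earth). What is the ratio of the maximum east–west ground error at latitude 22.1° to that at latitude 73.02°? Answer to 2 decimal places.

Truncating at 6 decimal places can drop up to a full unit in the last place, so the longitude may be off by as much as 1e-06°.
At 22.1°: 1e-06° × 111195 × cos 22.1° = 1e-06 × 111195 × 0.9265 ≈ 0.10303 m.
Error at 73.02° = 1e-06° × 111195 × cos 73.02° ≈ 0.11119 × 0.2920 = 0.032473 m.
Ratio: 0.10303 / 0.032473 = cos 22.1° / cos 73.02° ≈ 3.1726.

3.17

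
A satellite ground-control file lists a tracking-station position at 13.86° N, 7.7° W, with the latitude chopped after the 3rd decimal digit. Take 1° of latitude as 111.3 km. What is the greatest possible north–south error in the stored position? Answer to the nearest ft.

Truncating at 3 decimal places can drop up to a full unit in the last place, so the latitude may be off by as much as 0.001°.
Along the meridian that is 0.001° × 111300 m/° = 111.3 m.
In feet: 111.3 m ÷ 0.3048 ≈ 365.16 ft.

365 ft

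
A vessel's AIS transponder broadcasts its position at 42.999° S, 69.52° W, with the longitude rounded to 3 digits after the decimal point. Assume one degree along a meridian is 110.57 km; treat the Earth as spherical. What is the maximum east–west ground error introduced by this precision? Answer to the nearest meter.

40 meters

Rounding to 3 decimal places leaves the longitude within ±0.0005° of the true value.
At latitude 42.999° a degree of longitude spans 110570 m × cos 42.999° = 110570 × 0.7314 ≈ 80867.1 m.
East–west error: 0.0005° × 80867.1 m/° ≈ 40.4335 m.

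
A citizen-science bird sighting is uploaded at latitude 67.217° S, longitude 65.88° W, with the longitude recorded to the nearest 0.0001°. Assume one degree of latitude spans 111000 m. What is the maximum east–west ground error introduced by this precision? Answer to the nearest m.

Rounding to 4 decimal places leaves the longitude within ±5e-05° of the true value.
One degree of longitude at 67.217° is 111000 × cos 67.217° ≈ 111000 × 0.3872 = 42983.9 m.
East–west error: 5e-05° × 42983.9 m/° ≈ 2.14919 m.

2 m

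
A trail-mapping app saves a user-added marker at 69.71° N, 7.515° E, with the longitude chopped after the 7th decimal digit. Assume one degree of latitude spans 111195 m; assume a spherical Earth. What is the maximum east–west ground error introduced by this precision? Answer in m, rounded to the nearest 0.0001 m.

0.0039 m

Truncating at 7 decimal places can drop up to a full unit in the last place, so the longitude may be off by as much as 1e-07°.
Parallels shrink by cos φ, so at 69.71° a degree of longitude is 111195 × 0.3468 ≈ 38559.3 m.
East–west error: 1e-07° × 38559.3 m/° ≈ 0.00385593 m.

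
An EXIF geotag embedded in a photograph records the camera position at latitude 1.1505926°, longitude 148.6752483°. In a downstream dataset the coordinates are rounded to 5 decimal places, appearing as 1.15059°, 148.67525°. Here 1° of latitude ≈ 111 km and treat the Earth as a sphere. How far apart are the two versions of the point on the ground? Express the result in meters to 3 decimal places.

0.345 meters

Δlat = 1.1505926 − 1.15059 = +0.0000026°; Δlon = 148.6752483 − 148.67525 = -0.0000017°.
N–S: 0.0000026° × 111000 m/° = 0.2886 m.
E–W at 1.15059°: -0.0000017° × 111000 × cos 1.15059° = -0.0000017 × 111000 × 0.9998 ≈ -0.188662 m.
Hypotenuse of the two orthogonal shifts: √(0.2886² + 0.188662²) = 0.344795 m.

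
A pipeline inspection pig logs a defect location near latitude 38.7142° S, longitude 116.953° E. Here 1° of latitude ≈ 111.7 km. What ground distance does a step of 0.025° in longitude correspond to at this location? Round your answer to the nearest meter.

2179 meters

0.025° of longitude at 38.7142° is 0.025 × 111700 × cos 38.7142° ≈ 0.025 × 87156.8 = 2178.92 m.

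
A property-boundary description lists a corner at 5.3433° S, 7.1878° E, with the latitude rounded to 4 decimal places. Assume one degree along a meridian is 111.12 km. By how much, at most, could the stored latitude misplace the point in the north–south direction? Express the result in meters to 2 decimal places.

Rounding to 4 decimal places leaves the latitude within ±5e-05° of the true value.
Along the meridian that is 5e-05° × 111120 m/° = 5.556 m.

5.56 meters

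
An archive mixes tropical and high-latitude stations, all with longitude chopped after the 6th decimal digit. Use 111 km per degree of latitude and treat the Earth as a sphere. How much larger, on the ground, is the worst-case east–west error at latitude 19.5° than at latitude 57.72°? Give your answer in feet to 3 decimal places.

Truncating at 6 decimal places can drop up to a full unit in the last place, so the longitude may be off by as much as 1e-06°.
At 19.5°: 1e-06° × 111000 × cos 19.5° = 1e-06 × 111000 × 0.9426 ≈ 0.10463 m.
At 57.72°: 1e-06° × 111000 × cos 57.72° = 1e-06 × 111000 × 0.5341 ≈ 0.05928 m.
So the lower-latitude error exceeds the higher by 0.10463 − 0.05928 = 0.045353 m.
In feet: 0.0453528 m ÷ 0.3048 ≈ 0.1488 ft.

0.149 feet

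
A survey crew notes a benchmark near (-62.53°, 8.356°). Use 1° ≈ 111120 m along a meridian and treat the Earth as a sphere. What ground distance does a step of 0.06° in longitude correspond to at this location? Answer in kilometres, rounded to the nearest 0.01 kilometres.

3.08 kilometres

0.06° of longitude at 62.53° is 0.06 × 111120 × cos 62.53° ≈ 0.06 × 51257.9 = 3075.47 m.
That is 3075.47 m = 3.0755 km.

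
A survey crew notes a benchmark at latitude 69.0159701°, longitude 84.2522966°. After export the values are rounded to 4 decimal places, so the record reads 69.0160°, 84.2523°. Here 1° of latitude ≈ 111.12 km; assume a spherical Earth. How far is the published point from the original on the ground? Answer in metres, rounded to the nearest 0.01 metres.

Δlat = 69.0159701 − 69.0160 = -0.0000299°; Δlon = 84.2522966 − 84.2523 = -0.0000034°.
North–south shift: -0.0000299 × 111120 = -3.32249 m.
East–west at this latitude: -0.0000034° × 111120 × cos 69.016° ≈ -0.0000034 × 39792.9 = -0.135296 m.
Hypotenuse of the two orthogonal shifts: √(3.32249² + 0.135296²) = 3.32524 m.

3.33 metres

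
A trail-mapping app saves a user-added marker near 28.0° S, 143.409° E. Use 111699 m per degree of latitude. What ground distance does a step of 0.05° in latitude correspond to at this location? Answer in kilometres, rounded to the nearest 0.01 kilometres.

0.05° × 111699 m/° = 5584.95 m.
That is 5584.95 m = 5.585 km.

5.58 kilometres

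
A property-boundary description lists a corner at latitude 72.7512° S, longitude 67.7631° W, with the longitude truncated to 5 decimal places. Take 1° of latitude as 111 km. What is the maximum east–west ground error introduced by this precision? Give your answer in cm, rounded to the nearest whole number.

33 cm

Truncating at 5 decimal places can drop up to a full unit in the last place, so the longitude may be off by as much as 1e-05°.
One degree of longitude at 72.7512° is 111000 × cos 72.7512° ≈ 111000 × 0.2965 = 32913.9 m.
Maximum E–W displacement: 1e-05 × 32913.9 = 0.329139 m.
That is 0.329139 m = 32.914 cm.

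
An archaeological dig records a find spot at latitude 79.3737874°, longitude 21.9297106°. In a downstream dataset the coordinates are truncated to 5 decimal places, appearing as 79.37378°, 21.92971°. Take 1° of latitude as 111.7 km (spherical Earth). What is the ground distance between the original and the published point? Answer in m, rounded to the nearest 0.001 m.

0.827 m

Δlat = 79.3737874 − 79.37378 = +0.0000074°; Δlon = 21.9297106 − 21.92971 = +0.0000006°.
North–south shift: 0.0000074 × 111700 = 0.82658 m.
E–W at 79.3738°: 0.0000006° × 111700 × cos 79.3738° = 0.0000006 × 111700 × 0.1844 ≈ 0.0123586 m.
Distance: √(0.82658² + 0.0123586²) ≈ 0.826672 m.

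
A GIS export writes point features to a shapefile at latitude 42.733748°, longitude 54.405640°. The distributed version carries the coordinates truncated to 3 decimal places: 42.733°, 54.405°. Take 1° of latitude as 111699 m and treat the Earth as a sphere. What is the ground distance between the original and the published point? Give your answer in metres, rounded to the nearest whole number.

99 metres

Δlat = 42.733748 − 42.733 = +0.000748°; Δlon = 54.405640 − 54.405 = +0.000640°.
North–south shift: 0.000748 × 111699 = 83.5509 m.
E–W at 42.733°: 0.000640° × 111699 × cos 42.733° = 0.000640 × 111699 × 0.7345 ≈ 52.5092 m.
Hypotenuse of the two orthogonal shifts: √(83.5509² + 52.5092²) = 98.6811 m.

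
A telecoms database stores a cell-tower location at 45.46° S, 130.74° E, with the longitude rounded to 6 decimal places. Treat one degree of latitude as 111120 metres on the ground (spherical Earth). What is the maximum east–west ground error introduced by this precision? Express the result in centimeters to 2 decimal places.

Rounding to 6 decimal places leaves the longitude within ±5e-07° of the true value.
At latitude 45.46° a degree of longitude spans 111120 m × cos 45.46° = 111120 × 0.7014 ≈ 77940.3 m.
So at most 5e-07° × 77940.3 ≈ 0.0389702 m east–west.
That is 0.0389702 m = 3.897 cm.

3.90 centimeters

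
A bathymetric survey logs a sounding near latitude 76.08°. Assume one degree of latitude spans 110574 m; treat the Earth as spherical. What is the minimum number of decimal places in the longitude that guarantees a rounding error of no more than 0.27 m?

5

At 76.08° one degree of longitude covers 110574 × cos 76.08° ≈ 110574 × 0.2406 ≈ 26600.4 m.
Rounding to N decimal places gives at most 0.5 × 10⁻ᴺ degrees of error, i.e. 0.5 × 10⁻ᴺ × 26600.4 m.
Need 0.5 × 26600.4 × 10⁻ᴺ ≤ 0.27 → 10⁻ᴺ ≤ 2.030e-05, so N ≥ 4.69.
So 5 decimal places suffice (0.133 m); 4 would allow up to 1.33 m.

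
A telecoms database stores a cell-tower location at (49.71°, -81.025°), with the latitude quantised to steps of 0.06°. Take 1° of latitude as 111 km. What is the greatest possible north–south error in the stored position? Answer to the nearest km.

With a 0.06° grid the true value lies within half a step, ±0.06°/2 = ±0.03°, of the stored one.
Along the meridian that is 0.03° × 111000 m/° = 3330 m.
That is 3330 m = 3.33 km.

3 km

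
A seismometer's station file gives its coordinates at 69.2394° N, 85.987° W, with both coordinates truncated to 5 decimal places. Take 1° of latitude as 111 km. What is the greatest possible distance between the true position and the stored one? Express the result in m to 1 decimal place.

Truncating at 5 decimal places can drop up to a full unit in the last place, so each coordinate may be off by as much as 1e-05°.
North–south component: 1e-05° × 111000 = 1.11 m.
East–west component at 69.2394°: 1e-05° × 111000 × cos 69.2394° ≈ 1e-05 × 39345.5 ≈ 0.393455 m.
Combining orthogonally: (1.11² + 0.393455²)^½ ≈ 1.17767 m.

1.2 m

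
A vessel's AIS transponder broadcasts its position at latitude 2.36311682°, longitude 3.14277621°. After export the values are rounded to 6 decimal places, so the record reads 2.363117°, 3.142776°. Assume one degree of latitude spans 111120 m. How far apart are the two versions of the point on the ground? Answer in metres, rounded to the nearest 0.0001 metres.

Δlat = 2.36311682 − 2.363117 = -0.00000018°; Δlon = 3.14277621 − 3.142776 = +0.00000021°.
North–south shift: -0.00000018 × 111120 = -0.0200016 m.
E–W at 2.36312°: 0.00000021° × 111120 × cos 2.36312° = 0.00000021 × 111120 × 0.9991 ≈ 0.0233154 m.
Hypotenuse of the two orthogonal shifts: √(0.0200016² + 0.0233154²) = 0.0307192 m.

0.0307 metres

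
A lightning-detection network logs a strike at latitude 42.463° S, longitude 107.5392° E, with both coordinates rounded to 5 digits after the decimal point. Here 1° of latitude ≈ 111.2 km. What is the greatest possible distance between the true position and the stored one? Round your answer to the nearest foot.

2 feet

Rounding to 5 decimal places leaves each coordinate within ±5e-06° of the true value.
N–S: 5e-06° × 111200 m/° = 0.556 m.
East–west component at 42.463°: 5e-06° × 111200 × cos 42.463° ≈ 5e-06 × 82033.7 ≈ 0.410169 m.
Combining orthogonally: (0.556² + 0.410169²)^½ ≈ 0.690923 m.
Converting: 0.690923 m × 3.2808 ft/m ≈ 2.2668 ft.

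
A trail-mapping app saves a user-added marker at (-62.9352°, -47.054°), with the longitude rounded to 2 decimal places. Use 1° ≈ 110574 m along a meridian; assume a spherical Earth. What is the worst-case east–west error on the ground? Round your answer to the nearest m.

252 m

Rounding to 2 decimal places leaves the longitude within ±0.005° of the true value.
At latitude 62.9352° a degree of longitude spans 110574 m × cos 62.9352° = 110574 × 0.4550 ≈ 50310.9 m.
Maximum E–W displacement: 0.005 × 50310.9 = 251.555 m.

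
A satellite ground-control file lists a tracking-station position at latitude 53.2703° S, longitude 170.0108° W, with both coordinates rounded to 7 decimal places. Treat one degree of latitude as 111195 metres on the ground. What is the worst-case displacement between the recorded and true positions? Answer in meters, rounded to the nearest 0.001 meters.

Rounding to 7 decimal places leaves each coordinate within ±5e-08° of the true value.
North–south component: 5e-08° × 111195 = 0.00555975 m.
East–west component at 53.2703°: 5e-08° × 111195 × cos 53.2703° ≈ 5e-08 × 66499.1 ≈ 0.00332496 m.
Worst case both components are at the extreme and orthogonal: √(0.00555975² + 0.00332496²) ≈ 0.00647813 m.

0.006 meters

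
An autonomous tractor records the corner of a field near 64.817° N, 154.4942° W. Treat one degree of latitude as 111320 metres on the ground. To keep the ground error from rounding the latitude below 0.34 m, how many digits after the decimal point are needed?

One degree of latitude covers 111320 m.
Rounding to N decimal places gives at most 0.5 × 10⁻ᴺ degrees of error, i.e. 0.5 × 10⁻ᴺ × 111320 m.
Need 0.5 × 111320 × 10⁻ᴺ ≤ 0.34 → 10⁻ᴺ ≤ 6.109e-06, so N ≥ 5.21.
So 6 decimal places suffice (0.0557 m); 5 would allow up to 0.557 m.

6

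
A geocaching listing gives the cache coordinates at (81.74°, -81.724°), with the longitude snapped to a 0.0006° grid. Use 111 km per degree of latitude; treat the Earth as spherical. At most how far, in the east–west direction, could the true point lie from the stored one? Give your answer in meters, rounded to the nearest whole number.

With a 0.0006° grid the true value lies within half a step, ±0.0006°/2 = ±0.0003°, of the stored one.
One degree of longitude at 81.74° is 111000 × cos 81.74° ≈ 111000 × 0.1437 = 15946.9 m.
So at most 0.0003° × 15946.9 ≈ 4.78406 m east–west.

5 meters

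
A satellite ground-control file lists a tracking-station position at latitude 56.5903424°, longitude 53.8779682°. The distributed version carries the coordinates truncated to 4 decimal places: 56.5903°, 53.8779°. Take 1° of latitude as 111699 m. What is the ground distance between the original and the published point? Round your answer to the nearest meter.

Δlat = 56.5903424 − 56.5903 = +0.0000424°; Δlon = 53.8779682 − 53.8779 = +0.0000682°.
N–S: 0.0000424° × 111699 m/° = 4.73604 m.
E–W at 56.5903°: 0.0000682° × 111699 × cos 56.5903° = 0.0000682 × 111699 × 0.5506 ≈ 4.19457 m.
Hypotenuse of the two orthogonal shifts: √(4.73604² + 4.19457²) = 6.32649 m.

6 meters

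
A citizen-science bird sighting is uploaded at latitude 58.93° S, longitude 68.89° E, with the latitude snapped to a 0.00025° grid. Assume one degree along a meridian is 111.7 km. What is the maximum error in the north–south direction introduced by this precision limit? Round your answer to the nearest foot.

With a 0.00025° grid the true value lies within half a step, ±0.00025°/2 = ±0.000125°, of the stored one.
Along the meridian that is 0.000125° × 111700 m/° = 13.9625 m.
In feet: 13.9625 m ÷ 0.3048 ≈ 45.809 ft.

46 feet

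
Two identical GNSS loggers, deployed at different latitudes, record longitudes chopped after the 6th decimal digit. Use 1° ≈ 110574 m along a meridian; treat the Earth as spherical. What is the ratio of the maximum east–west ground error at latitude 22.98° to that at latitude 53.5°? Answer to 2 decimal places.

1.55

Truncating at 6 decimal places can drop up to a full unit in the last place, so the longitude may be off by as much as 1e-06°.
Error at 22.98° = 1e-06° × 110574 × cos 22.98° ≈ 0.11057 × 0.9206 = 0.1018 m.
Error at 53.5° = 1e-06° × 110574 × cos 53.5° ≈ 0.11057 × 0.5948 = 0.065772 m.
The ratio reduces to cos 22.98° / cos 53.5° = 0.9206/0.5948 ≈ 1.5478.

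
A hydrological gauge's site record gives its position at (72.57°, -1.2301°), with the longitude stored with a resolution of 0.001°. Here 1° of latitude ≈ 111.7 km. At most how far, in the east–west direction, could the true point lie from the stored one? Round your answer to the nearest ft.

With a 0.001° grid the true value lies within half a step, ±0.001°/2 = ±0.0005°, of the stored one.
At latitude 72.57° a degree of longitude spans 111700 m × cos 72.57° = 111700 × 0.2995 ≈ 33458.7 m.
Maximum E–W displacement: 0.0005 × 33458.7 = 16.7293 m.
Converting: 16.7293 m × 3.2808 ft/m ≈ 54.886 ft.

55 ft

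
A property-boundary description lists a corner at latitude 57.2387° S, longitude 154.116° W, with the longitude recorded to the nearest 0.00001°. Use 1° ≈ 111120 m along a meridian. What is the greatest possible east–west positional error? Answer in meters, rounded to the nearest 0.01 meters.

0.30 meters

Rounding to 5 decimal places leaves the longitude within ±5e-06° of the true value.
Parallels shrink by cos φ, so at 57.2387° a degree of longitude is 111120 × 0.5411 ≈ 60131.5 m.
So at most 5e-06° × 60131.5 ≈ 0.300658 m east–west.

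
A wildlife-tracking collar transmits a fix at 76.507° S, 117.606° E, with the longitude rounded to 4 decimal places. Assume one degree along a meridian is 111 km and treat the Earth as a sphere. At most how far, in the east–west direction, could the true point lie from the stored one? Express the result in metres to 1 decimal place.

1.3 metres

Rounding to 4 decimal places leaves the longitude within ±5e-05° of the true value.
Parallels shrink by cos φ, so at 76.507° a degree of longitude is 111000 × 0.2333 ≈ 25899.2 m.
East–west error: 5e-05° × 25899.2 m/° ≈ 1.29496 m.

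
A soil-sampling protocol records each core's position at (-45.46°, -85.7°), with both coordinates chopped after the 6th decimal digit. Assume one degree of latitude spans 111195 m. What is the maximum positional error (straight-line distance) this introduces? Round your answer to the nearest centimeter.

Truncating at 6 decimal places can drop up to a full unit in the last place, so each coordinate may be off by as much as 1e-06°.
Latitude error → 1e-06 × 111195 = 0.111195 m along the meridian.
Longitude error → 1e-06 × 111195 × cos 45.46° = 1e-06 × 111195 × 0.7014 ≈ 0.077993 m.
Worst case both components are at the extreme and orthogonal: √(0.111195² + 0.077993²) ≈ 0.135821 m.
That is 0.135821 m = 13.582 cm.

14 centimeters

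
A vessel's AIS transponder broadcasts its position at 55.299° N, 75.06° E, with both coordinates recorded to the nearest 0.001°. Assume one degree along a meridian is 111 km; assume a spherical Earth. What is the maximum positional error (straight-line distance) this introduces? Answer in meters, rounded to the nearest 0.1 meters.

Rounding to 3 decimal places leaves each coordinate within ±0.0005° of the true value.
Latitude error → 0.0005 × 111000 = 55.5 m along the meridian.
East–west component at 55.299°: 0.0005° × 111000 × cos 55.299° ≈ 0.0005 × 63191.6 ≈ 31.5958 m.
Combining orthogonally: (55.5² + 31.5958²)^½ ≈ 63.8635 m.

63.9 meters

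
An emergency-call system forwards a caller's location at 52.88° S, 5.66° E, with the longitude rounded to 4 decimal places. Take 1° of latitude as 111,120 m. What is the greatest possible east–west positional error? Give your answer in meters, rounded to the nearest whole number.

Rounding to 4 decimal places leaves the longitude within ±5e-05° of the true value.
One degree of longitude at 52.88° is 111120 × cos 52.88° ≈ 111120 × 0.6035 = 67059.4 m.
Maximum E–W displacement: 5e-05 × 67059.4 = 3.35297 m.

3 meters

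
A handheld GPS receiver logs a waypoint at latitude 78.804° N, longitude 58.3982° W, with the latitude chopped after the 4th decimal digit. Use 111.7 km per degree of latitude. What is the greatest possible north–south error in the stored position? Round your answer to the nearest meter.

11 meters

Truncating at 4 decimal places can drop up to a full unit in the last place, so the latitude may be off by as much as 0.0001°.
So the N–S error is at most 0.0001 × 111700 = 11.17 m.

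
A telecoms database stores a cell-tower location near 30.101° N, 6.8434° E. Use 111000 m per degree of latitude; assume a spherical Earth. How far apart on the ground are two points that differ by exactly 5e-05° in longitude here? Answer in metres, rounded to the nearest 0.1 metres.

4.8 metres

At 30.101° a degree of longitude is 111000 × cos 30.101° ≈ 96030.8 m, so 5e-05° corresponds to 4.80154 m.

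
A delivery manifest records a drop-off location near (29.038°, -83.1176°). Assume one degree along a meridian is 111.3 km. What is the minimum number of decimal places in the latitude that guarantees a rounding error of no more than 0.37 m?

One degree of latitude covers 111300 m.
Rounding to N decimal places gives at most 0.5 × 10⁻ᴺ degrees of error, i.e. 0.5 × 10⁻ᴺ × 111300 m.
Need 0.5 × 111300 × 10⁻ᴺ ≤ 0.37 → 10⁻ᴺ ≤ 6.649e-06, so N ≥ 5.18.
So 6 decimal places suffice (0.0556 m); 5 would allow up to 0.556 m.

6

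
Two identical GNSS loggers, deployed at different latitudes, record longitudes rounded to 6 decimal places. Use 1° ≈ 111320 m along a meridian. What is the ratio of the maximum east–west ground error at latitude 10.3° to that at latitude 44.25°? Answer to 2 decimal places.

1.37

Rounding to 6 decimal places leaves the longitude within ±5e-07° of the true value.
Error at 10.3° = 5e-07° × 111320 × cos 10.3° ≈ 0.05566 × 0.9839 = 0.054763 m.
At 44.25°: 5e-07° × 111320 × cos 44.25° = 5e-07 × 111320 × 0.7163 ≈ 0.039869 m.
The ratio reduces to cos 10.3° / cos 44.25° = 0.9839/0.7163 ≈ 1.3736.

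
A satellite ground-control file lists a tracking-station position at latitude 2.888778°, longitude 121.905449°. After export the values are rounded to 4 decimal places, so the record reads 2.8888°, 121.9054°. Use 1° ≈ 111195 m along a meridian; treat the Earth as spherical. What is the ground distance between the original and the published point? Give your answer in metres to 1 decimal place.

Δlat = 2.888778 − 2.8888 = -0.000022°; Δlon = 121.905449 − 121.9054 = +0.000049°.
N–S: -0.000022° × 111195 m/° = -2.44629 m.
E–W at 2.8888°: 0.000049° × 111195 × cos 2.8888° = 0.000049 × 111195 × 0.9987 ≈ 5.44163 m.
Combined displacement = (2.44629² + 5.44163²)^½ ≈ 5.96621 m.

6.0 metres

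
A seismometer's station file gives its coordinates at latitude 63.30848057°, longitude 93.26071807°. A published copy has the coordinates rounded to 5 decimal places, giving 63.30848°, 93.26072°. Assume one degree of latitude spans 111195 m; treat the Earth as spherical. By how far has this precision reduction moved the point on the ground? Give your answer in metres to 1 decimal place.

The latitude changed by +0.00000057° and the longitude by -0.00000193°.
North–south shift: 0.00000057 × 111195 = 0.0633811 m.
E–W at 63.3085°: -0.00000193° × 111195 × cos 63.3085° = -0.00000193 × 111195 × 0.4492 ≈ -0.0963983 m.
Combined displacement = (0.0633811² + 0.0963983²)^½ ≈ 0.115368 m.

0.1 metres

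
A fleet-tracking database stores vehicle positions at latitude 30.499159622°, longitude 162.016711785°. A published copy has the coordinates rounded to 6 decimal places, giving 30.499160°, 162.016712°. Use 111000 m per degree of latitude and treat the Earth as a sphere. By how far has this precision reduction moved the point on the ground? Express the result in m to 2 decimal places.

0.05 m

The latitude changed by -0.000000378° and the longitude by -0.000000215°.
N–S: -0.000000378° × 111000 m/° = -0.041958 m.
East–west at this latitude: -0.000000215° × 111000 × cos 30.4992° ≈ -0.000000215 × 95641.7 = -0.020563 m.
Hypotenuse of the two orthogonal shifts: √(0.041958² + 0.020563²) = 0.0467259 m.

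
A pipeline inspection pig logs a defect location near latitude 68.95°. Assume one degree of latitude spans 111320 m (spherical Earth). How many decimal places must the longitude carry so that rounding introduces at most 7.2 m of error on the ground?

4

At 68.95° one degree of longitude covers 111320 × cos 68.95° ≈ 111320 × 0.3592 ≈ 39984.2 m.
With N decimal places the half-ulp bound is 0.5·10⁻ᴺ°, or 0.5·10⁻ᴺ × 39984.2 m on the ground.
Setting 19992.1 × 10⁻ᴺ ≤ 7.2 gives 10ᴺ ≥ 2777, i.e. N ≥ 3.44.
At 3 places the error can reach 20 m, but 4 places keeps it to 2 m.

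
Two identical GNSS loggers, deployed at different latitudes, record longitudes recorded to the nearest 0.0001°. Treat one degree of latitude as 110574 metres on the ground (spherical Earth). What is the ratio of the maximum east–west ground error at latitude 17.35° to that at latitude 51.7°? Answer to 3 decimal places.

Rounding to 4 decimal places leaves the longitude within ±5e-05° of the true value.
At 17.35°: 5e-05° × 110574 × cos 17.35° = 5e-05 × 110574 × 0.9545 ≈ 5.2771 m.
At 51.7°: 5e-05° × 110574 × cos 51.7° = 5e-05 × 110574 × 0.6198 ≈ 3.4266 m.
Ratio: 5.2771 / 3.4266 = cos 17.35° / cos 51.7° ≈ 1.5401.

1.540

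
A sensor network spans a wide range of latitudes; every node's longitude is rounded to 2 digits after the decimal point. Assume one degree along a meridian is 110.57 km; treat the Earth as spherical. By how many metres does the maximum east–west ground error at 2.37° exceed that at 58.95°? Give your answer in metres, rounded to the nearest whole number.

Rounding to 2 decimal places leaves the longitude within ±0.005° of the true value.
Error at 2.37° = 0.005° × 110570 × cos 2.37° ≈ 552.85 × 0.9991 = 552.38 m.
Error at 58.95° = 0.005° × 110570 × cos 58.95° ≈ 552.85 × 0.5158 = 285.15 m.
So the lower-latitude error exceeds the higher by 552.38 − 285.15 = 267.22 m.

267 metres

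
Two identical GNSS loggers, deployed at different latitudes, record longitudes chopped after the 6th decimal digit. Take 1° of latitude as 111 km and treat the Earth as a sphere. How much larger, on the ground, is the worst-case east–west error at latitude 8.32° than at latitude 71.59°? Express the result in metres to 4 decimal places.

0.0748 metres

Truncating at 6 decimal places can drop up to a full unit in the last place, so the longitude may be off by as much as 1e-06°.
At 8.32°: 1e-06° × 111000 × cos 8.32° = 1e-06 × 111000 × 0.9895 ≈ 0.10983 m.
Error at 71.59° = 1e-06° × 111000 × cos 71.59° ≈ 0.111 × 0.3158 = 0.035055 m.
Difference: 0.10983 − 0.035055 = 0.074776 m.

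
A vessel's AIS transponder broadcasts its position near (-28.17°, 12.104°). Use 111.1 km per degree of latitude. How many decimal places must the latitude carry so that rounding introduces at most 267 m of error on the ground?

3

One degree of latitude covers 111100 m.
Rounding to N decimal places gives at most 0.5 × 10⁻ᴺ degrees of error, i.e. 0.5 × 10⁻ᴺ × 111100 m.
Need 0.5 × 111100 × 10⁻ᴺ ≤ 267 → 10⁻ᴺ ≤ 4.806e-03, so N ≥ 2.32.
At 2 places the error can reach 556 m, but 3 places keeps it to 55.6 m.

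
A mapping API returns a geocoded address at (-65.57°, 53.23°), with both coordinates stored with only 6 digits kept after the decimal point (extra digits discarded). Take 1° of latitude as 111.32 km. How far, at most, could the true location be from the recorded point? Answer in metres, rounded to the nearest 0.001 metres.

Truncating at 6 decimal places can drop up to a full unit in the last place, so each coordinate may be off by as much as 1e-06°.
Latitude error → 1e-06 × 111320 = 0.11132 m along the meridian.
Longitude error → 1e-06 × 111320 × cos 65.57° = 1e-06 × 111320 × 0.4136 ≈ 0.0460399 m.
Combining orthogonally: (0.11132² + 0.0460399²)^½ ≈ 0.120465 m.

0.120 metres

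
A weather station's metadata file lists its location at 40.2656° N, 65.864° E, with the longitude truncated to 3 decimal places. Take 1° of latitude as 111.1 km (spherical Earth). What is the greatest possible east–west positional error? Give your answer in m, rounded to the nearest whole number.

85 m

Truncating at 3 decimal places can drop up to a full unit in the last place, so the longitude may be off by as much as 0.001°.
Parallels shrink by cos φ, so at 40.2656° a degree of longitude is 111100 × 0.7631 ≈ 84775.6 m.
Maximum E–W displacement: 0.001 × 84775.6 = 84.7756 m.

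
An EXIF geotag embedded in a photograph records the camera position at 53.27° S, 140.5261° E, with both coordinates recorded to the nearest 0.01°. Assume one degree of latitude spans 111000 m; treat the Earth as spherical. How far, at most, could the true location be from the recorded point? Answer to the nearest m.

647 m

Rounding to 2 decimal places leaves each coordinate within ±0.005° of the true value.
N–S: 0.005° × 111000 m/° = 555 m.
E–W at 53.27°: 0.005° × 111000 × cos 53.27° = 0.005 × 111000 × 0.5980 ≈ 331.915 m.
Combining orthogonally: (555² + 331.915²)^½ ≈ 646.678 m.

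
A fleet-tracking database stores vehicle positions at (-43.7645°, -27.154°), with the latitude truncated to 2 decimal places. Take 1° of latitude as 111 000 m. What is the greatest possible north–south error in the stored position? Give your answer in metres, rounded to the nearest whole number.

1110 metres

Truncating at 2 decimal places can drop up to a full unit in the last place, so the latitude may be off by as much as 0.01°.
Along the meridian that is 0.01° × 111000 m/° = 1110 m.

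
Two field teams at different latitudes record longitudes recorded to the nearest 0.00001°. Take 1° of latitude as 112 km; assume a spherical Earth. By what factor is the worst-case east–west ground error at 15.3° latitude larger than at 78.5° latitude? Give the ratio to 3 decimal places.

Rounding to 5 decimal places leaves the longitude within ±5e-06° of the true value.
Error at 15.3° = 5e-06° × 112000 × cos 15.3° ≈ 0.56 × 0.9646 = 0.54015 m.
Error at 78.5° = 5e-06° × 112000 × cos 78.5° ≈ 0.56 × 0.1994 = 0.11165 m.
Ratio: 0.54015 / 0.11165 = cos 15.3° / cos 78.5° ≈ 4.8381.

4.838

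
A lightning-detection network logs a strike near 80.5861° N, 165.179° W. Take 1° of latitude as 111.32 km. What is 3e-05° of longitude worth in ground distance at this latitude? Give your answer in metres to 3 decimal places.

0.546 metres

One degree of longitude here spans 111320 × cos 80.5861° = 111320 × 0.1636 ≈ 18208.1 m; 3e-05° of that is 0.546243 m.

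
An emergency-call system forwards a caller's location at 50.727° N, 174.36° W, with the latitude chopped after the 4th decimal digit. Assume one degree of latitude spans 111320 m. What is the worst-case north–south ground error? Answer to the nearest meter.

11 meters

Truncating at 4 decimal places can drop up to a full unit in the last place, so the latitude may be off by as much as 0.0001°.
North–south distance: 0.0001° × 111320 m/° = 11.132 m.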